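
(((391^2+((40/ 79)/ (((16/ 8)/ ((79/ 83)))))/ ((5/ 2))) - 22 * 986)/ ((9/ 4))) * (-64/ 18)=-51620480/249 = -207311.16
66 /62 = 33/31 = 1.06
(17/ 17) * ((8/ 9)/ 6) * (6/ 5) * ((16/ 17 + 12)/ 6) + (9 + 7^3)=161744/459 = 352.38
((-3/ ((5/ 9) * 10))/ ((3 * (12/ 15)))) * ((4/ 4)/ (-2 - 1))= 3/40 = 0.08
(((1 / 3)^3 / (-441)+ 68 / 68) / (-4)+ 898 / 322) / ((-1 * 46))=-1390579/25195212 = -0.06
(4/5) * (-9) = -36/5 = -7.20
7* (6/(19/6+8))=252/67 = 3.76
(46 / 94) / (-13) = -23/611 = -0.04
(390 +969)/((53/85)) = 115515/53 = 2179.53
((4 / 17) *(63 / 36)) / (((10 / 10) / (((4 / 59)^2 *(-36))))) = -4032/59177 = -0.07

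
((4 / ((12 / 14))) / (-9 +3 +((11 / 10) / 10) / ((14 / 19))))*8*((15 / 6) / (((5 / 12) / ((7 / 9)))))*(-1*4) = 119.11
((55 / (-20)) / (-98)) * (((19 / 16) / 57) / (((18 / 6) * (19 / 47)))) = 517/1072512 = 0.00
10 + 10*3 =40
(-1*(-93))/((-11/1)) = -93/11 = -8.45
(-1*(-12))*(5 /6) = 10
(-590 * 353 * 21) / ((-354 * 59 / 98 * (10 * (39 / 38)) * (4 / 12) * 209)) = 242158/8437 = 28.70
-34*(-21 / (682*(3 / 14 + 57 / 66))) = 2499/2573 = 0.97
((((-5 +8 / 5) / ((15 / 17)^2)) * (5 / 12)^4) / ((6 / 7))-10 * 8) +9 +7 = -71835571/1119744 = -64.15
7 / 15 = 0.47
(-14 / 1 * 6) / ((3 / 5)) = -140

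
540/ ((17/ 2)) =63.53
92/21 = 4.38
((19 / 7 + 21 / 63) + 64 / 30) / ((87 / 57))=10336/3045 = 3.39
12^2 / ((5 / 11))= 1584/5 = 316.80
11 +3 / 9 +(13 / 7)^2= 2173/147 = 14.78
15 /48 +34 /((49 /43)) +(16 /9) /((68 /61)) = 3807757/119952 = 31.74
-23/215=-0.11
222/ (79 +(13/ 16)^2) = 56832/20393 = 2.79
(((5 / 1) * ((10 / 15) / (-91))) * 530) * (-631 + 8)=471700/39 = 12094.87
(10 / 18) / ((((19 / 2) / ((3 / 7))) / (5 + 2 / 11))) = 10/77 = 0.13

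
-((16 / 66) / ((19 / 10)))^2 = -6400/393129 = -0.02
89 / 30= 2.97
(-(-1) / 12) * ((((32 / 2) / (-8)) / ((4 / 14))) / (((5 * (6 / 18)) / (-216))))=378/5 = 75.60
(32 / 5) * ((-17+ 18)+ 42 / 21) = 96/5 = 19.20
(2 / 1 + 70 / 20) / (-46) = -11/92 = -0.12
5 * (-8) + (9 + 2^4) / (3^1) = -31.67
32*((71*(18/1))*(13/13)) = 40896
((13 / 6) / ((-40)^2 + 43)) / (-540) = -13/5323320 = 0.00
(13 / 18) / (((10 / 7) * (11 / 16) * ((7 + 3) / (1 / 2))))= 91/2475 = 0.04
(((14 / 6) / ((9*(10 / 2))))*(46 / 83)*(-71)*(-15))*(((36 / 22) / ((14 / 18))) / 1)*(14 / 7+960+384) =79128648/913 = 86668.84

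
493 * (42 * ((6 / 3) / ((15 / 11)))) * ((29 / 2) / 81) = 2201738/405 = 5436.39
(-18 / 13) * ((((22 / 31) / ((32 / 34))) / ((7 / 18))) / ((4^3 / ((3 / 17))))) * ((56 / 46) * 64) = -5346/9269 = -0.58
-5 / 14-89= -1251/14 = -89.36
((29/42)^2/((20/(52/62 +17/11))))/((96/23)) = 5241953/384975360 = 0.01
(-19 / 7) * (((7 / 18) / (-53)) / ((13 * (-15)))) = -19/186030 = 0.00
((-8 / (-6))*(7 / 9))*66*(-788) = -53934.22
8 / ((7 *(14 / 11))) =44/49 = 0.90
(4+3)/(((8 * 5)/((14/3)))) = 49/60 = 0.82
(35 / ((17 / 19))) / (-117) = -665/1989 = -0.33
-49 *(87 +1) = -4312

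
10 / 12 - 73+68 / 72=-641/9 = -71.22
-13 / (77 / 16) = -2.70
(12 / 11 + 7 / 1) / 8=89/88 = 1.01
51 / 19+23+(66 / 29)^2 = 493172/15979 = 30.86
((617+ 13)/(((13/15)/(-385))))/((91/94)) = -48856500/169 = -289091.72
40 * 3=120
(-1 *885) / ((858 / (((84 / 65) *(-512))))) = 1268736/1859 = 682.48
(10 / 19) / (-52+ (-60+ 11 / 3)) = -6/1235 = 0.00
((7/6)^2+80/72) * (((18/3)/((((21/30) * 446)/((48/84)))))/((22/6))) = 890/120197 = 0.01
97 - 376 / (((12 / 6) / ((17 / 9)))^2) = -19309/81 = -238.38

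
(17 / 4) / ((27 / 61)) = 1037/108 = 9.60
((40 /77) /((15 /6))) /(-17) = -16/1309 = -0.01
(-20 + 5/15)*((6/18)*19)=-1121/9 = -124.56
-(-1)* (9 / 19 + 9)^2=32400/361 = 89.75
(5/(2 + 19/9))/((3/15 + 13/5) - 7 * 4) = -25/518 = -0.05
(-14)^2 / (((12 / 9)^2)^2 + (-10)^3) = -3969/20186 = -0.20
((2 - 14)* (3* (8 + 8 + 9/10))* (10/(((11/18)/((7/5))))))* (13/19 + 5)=-82791072/1045 = -79225.91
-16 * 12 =-192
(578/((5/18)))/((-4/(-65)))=33813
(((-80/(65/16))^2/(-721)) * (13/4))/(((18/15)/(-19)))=778240/28119 = 27.68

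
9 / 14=0.64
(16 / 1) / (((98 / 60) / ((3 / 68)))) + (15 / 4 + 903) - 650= 856931/3332 = 257.18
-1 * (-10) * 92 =920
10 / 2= 5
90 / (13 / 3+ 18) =270/67 = 4.03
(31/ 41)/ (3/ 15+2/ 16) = 2.33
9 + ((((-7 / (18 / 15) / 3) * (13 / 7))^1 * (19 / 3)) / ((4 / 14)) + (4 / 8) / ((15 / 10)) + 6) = -6989/108 = -64.71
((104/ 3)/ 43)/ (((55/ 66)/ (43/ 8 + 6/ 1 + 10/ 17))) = 42302/3655 = 11.57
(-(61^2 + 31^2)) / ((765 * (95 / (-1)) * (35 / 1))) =4682/2543625 = 0.00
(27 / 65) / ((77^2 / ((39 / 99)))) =9/326095 = 0.00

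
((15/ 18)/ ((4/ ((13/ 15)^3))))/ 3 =2197/48600 = 0.05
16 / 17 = 0.94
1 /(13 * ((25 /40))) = 8/65 = 0.12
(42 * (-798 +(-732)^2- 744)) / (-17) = -22439844/17 = -1319990.82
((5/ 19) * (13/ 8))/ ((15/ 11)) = 143/456 = 0.31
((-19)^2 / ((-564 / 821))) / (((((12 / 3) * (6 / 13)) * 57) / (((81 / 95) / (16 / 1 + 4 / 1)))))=-32019/150400 = -0.21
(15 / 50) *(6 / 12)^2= 3/40 = 0.08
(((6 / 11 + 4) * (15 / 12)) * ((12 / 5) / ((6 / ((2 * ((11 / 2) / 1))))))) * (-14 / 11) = -31.82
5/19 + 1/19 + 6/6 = 25/19 = 1.32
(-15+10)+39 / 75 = -112/25 = -4.48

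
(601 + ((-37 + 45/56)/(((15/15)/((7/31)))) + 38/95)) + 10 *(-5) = 673601/1240 = 543.23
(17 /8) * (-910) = -7735/4 = -1933.75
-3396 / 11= -308.73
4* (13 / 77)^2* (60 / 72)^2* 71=299975/53361 = 5.62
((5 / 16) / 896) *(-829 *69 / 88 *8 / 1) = -286005/157696 = -1.81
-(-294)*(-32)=-9408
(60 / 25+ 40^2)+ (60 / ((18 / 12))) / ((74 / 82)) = 304644/185 = 1646.72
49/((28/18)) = 63/2 = 31.50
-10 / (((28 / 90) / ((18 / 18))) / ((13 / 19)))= -21.99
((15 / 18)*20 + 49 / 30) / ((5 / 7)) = 1281/50 = 25.62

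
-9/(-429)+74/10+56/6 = 35938/2145 = 16.75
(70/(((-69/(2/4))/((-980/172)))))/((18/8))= 34300/26703 = 1.28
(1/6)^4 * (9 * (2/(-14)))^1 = -1/1008 = 0.00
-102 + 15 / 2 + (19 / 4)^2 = -1151/16 = -71.94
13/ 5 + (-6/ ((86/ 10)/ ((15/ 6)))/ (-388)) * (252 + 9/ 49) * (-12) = -11244698/1021895 = -11.00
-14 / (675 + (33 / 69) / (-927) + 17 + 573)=-149247/13485527 = -0.01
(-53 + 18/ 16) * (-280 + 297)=-881.88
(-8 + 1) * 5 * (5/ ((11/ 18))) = -3150/11 = -286.36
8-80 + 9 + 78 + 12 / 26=201/13 = 15.46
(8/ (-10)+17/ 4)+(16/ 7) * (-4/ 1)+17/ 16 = -2593/560 = -4.63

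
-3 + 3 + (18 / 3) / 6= 1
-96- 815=-911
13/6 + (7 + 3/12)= 113/12 = 9.42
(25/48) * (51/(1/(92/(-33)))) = -9775/132 = -74.05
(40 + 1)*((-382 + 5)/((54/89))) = -1375673/54 = -25475.43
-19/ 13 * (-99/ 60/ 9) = 209/780 = 0.27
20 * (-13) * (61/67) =-15860/67 = -236.72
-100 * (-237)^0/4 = -25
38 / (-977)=-38/977 = -0.04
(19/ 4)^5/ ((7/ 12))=7428297/1792 = 4145.26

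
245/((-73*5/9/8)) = -3528/73 = -48.33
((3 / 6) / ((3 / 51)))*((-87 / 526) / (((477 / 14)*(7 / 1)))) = -493/83634 = -0.01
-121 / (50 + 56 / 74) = -4477/1878 = -2.38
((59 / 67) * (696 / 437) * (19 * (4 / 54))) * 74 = 2025824/13869 = 146.07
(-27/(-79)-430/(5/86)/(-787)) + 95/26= 21650293/1616498 = 13.39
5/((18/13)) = 65/18 = 3.61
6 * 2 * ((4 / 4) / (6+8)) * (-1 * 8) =-48/7 = -6.86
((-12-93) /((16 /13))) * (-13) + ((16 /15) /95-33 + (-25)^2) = 38784481/22800 = 1701.07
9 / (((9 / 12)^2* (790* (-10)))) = -4/1975 = 0.00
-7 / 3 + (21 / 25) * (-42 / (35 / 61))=-63.82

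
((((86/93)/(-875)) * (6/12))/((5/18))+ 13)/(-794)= -1762867/107686250 = -0.02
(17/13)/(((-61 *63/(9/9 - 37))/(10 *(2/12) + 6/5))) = 2924/83265 = 0.04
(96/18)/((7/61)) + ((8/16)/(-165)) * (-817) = 37693/770 = 48.95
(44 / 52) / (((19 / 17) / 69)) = 12903/247 = 52.24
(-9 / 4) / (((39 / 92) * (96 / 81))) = -1863/416 = -4.48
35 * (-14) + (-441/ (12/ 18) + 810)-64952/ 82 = -92955/82 = -1133.60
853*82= 69946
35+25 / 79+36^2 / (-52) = 10674/1027 = 10.39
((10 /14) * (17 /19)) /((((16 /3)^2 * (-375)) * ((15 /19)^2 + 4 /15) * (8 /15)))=-8721/69085184 = 0.00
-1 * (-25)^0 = -1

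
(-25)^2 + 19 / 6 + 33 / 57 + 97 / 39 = 311829/494 = 631.23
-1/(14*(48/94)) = -47/336 = -0.14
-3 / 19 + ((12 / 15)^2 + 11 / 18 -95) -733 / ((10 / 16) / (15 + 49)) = -642559063/8550 = -75153.11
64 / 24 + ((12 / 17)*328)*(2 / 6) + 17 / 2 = 9011/102 = 88.34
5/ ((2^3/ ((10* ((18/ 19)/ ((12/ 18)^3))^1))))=6075/304 = 19.98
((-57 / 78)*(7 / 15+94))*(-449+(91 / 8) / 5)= 37006699/1200 = 30838.92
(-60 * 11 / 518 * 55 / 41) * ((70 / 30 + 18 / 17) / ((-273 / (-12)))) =-4186600/16427593 = -0.25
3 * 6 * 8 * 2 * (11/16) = 198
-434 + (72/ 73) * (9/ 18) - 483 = -66905/73 = -916.51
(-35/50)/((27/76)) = -266/135 = -1.97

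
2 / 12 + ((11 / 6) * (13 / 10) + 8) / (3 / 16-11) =-1373/1730 = -0.79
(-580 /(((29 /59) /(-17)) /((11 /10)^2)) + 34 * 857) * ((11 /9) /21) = 2937583/945 = 3108.55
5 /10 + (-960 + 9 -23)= -973.50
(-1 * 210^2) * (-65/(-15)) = -191100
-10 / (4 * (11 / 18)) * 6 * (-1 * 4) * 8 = 8640/11 = 785.45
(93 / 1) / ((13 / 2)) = 186/13 = 14.31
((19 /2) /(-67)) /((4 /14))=-0.50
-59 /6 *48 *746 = -352112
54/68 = 27/34 = 0.79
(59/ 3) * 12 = 236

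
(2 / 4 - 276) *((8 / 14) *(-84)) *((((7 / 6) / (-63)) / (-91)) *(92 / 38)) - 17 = -8587/819 = -10.48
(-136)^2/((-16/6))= -6936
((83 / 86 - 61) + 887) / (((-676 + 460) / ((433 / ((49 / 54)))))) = -30794527/16856 = -1826.92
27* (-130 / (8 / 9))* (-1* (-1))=-15795/4 = -3948.75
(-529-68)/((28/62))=-18507/14 = -1321.93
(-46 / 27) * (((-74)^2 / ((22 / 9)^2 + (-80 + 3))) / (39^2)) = 251896/2916771 = 0.09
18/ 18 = 1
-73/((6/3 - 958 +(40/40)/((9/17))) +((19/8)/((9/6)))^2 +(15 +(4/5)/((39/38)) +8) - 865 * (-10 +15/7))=-1594320/128170309 = -0.01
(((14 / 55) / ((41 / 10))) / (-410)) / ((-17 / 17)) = 14/92455 = 0.00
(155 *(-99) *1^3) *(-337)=5171265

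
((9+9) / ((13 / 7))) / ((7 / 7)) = 126/13 = 9.69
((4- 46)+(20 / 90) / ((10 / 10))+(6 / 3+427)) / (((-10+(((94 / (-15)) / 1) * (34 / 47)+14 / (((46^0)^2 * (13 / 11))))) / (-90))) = 3397875/262 = 12968.99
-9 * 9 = -81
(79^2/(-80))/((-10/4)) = 6241/200 = 31.20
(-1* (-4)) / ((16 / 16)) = 4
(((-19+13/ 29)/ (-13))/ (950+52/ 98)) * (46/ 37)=303163/162422156 = 0.00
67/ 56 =1.20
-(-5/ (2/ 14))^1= 35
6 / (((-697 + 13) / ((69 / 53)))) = -23/2014 = -0.01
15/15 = 1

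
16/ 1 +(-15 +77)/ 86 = 719/43 = 16.72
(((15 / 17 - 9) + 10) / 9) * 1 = 32/153 = 0.21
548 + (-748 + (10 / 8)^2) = -3175/16 = -198.44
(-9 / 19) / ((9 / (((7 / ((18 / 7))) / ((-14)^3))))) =1/19152 = 0.00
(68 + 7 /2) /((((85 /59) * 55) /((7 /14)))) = 767/1700 = 0.45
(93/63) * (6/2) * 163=5053/7 = 721.86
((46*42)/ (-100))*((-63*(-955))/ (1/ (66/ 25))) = -383587974/125 = -3068703.79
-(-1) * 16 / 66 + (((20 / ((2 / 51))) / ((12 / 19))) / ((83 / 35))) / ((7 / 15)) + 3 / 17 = 67990135/93126 = 730.09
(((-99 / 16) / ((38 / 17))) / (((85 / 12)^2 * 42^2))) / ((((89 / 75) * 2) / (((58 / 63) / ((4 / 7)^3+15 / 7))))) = -957/183750824 = 0.00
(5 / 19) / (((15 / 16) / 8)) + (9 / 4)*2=769/114 = 6.75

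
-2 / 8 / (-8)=1/32 = 0.03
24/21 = 8/7 = 1.14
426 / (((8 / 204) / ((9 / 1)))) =97767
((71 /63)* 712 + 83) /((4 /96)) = 446248/21 = 21249.90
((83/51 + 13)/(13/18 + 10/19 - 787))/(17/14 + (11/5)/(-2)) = -744135/4568359 = -0.16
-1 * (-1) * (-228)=-228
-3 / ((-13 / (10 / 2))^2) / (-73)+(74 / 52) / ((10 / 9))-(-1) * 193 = 47938337/246740 = 194.29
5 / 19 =0.26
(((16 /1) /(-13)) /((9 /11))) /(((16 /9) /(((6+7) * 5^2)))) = -275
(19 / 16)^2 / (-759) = -361/194304 = 0.00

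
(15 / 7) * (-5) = -75/7 = -10.71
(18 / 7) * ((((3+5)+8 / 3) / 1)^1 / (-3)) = -64/7 = -9.14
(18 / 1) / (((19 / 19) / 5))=90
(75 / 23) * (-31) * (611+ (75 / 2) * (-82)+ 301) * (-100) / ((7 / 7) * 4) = -125724375/23 = -5466277.17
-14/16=-7/8 = -0.88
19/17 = 1.12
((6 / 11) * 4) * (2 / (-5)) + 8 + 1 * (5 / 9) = 3803/495 = 7.68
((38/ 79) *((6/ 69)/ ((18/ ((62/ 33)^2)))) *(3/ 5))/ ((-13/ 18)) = -292144/42872115 = -0.01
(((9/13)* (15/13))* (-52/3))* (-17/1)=3060/13 = 235.38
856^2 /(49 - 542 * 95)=-732736/51441 = -14.24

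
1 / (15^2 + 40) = 1/265 = 0.00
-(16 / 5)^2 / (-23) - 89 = -50919/575 = -88.55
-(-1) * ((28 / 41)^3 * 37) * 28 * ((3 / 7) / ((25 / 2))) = 19493376/1723025 = 11.31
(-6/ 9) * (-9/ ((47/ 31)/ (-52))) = -9672/47 = -205.79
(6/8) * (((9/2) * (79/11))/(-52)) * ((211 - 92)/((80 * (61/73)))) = -0.83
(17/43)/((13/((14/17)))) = 14/559 = 0.03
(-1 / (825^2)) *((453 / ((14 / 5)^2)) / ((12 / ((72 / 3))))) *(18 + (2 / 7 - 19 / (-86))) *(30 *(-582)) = 489546681/8923145 = 54.86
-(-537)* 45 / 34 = 24165/34 = 710.74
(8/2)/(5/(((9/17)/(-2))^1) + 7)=-36/107 = -0.34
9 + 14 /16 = 79/8 = 9.88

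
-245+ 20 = -225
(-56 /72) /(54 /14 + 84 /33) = -539/4437 = -0.12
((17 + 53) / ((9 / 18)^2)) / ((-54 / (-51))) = 2380/9 = 264.44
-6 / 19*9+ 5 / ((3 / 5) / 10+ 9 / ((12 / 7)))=-19174/10089 = -1.90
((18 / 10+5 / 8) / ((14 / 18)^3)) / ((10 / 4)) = 70713/34300 = 2.06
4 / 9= 0.44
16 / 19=0.84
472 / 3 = 157.33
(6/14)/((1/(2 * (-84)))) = -72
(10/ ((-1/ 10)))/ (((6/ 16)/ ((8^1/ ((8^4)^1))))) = -25/48 = -0.52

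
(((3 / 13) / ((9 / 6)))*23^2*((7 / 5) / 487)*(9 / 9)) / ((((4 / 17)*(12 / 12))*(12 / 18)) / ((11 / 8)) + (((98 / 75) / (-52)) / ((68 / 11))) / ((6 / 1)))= 997143840/483333377 = 2.06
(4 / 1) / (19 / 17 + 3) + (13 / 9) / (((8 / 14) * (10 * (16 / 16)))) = 617/504 = 1.22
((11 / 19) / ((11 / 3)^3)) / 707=27/1625393 = 0.00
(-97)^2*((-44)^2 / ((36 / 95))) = 432625820/9 = 48069535.56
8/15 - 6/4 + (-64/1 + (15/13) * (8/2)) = -23537/390 = -60.35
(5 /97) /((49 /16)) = 0.02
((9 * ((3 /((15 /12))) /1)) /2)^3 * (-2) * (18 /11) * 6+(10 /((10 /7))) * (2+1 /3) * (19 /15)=-305853991/12375 = -24715.47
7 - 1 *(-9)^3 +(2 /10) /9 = 33121/45 = 736.02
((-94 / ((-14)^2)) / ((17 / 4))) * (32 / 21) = -3008/17493 = -0.17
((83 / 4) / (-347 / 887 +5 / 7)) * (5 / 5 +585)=150996671/4012 = 37636.26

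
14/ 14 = 1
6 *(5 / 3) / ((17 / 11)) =110/17 = 6.47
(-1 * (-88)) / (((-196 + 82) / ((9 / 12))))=-11/19 = -0.58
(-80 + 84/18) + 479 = 1211/3 = 403.67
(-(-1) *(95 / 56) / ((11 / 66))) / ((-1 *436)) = -285/12208 = -0.02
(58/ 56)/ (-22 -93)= -29/3220 = -0.01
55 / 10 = 11/2 = 5.50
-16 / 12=-4/3 = -1.33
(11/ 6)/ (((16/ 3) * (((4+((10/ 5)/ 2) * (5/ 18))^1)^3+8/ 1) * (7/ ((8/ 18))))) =891/3522323 = 0.00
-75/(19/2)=-150/19 = -7.89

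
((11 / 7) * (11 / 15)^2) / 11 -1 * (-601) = 946696/1575 = 601.08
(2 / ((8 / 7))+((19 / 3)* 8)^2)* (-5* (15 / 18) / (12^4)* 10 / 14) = -11559875/31352832 = -0.37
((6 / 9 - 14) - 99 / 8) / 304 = -617/7296 = -0.08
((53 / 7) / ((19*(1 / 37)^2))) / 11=72557/1463 = 49.59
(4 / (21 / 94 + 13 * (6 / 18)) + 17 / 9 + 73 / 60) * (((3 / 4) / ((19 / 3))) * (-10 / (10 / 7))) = -1289897/390640 = -3.30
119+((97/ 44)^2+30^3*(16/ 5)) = 167510193/1936 = 86523.86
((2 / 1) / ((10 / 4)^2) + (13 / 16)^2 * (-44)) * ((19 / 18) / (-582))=97033/1862400 = 0.05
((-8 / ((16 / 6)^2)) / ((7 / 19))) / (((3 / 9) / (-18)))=4617/28 = 164.89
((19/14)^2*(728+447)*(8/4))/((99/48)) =3393400/1617 = 2098.58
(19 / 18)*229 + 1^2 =4369/18 = 242.72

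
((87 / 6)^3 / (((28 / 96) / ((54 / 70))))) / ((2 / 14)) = 1975509/35 = 56443.11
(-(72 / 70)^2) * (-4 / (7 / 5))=5184/1715 = 3.02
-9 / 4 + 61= 235/4 = 58.75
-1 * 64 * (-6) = 384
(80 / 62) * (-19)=-760/31 = -24.52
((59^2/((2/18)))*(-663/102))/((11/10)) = -185125.91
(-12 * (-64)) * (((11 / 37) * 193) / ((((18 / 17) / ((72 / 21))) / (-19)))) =-702186496/259 = -2711144.77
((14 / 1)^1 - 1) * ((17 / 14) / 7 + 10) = 12961/98 = 132.26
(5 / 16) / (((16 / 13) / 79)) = 20.06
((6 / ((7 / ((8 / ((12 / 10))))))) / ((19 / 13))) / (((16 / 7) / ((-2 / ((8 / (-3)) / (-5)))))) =-975/152 = -6.41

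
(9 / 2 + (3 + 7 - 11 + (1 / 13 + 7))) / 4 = 275/104 = 2.64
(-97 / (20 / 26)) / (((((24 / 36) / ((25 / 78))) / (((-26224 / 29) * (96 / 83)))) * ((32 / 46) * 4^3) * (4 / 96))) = 164547405/4814 = 34181.01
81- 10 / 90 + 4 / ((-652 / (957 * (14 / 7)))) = 101438/1467 = 69.15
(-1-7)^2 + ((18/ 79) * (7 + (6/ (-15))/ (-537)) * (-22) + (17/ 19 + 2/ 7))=282941513/9403765 = 30.09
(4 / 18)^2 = 4/81 = 0.05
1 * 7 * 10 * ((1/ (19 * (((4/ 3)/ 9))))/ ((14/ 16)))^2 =29160/2527 = 11.54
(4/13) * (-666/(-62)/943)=1332/380029 = 0.00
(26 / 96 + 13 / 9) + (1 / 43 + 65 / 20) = 30889/6192 = 4.99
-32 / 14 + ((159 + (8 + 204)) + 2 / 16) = 20655/56 = 368.84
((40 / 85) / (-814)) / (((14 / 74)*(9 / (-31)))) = 124/11781 = 0.01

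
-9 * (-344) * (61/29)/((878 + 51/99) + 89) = 6.73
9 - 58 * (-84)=4881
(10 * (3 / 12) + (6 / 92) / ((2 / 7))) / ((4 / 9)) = 2259/368 = 6.14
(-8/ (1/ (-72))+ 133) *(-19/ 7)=-13471/7 = -1924.43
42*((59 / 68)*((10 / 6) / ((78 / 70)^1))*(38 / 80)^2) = 1043651/84864 = 12.30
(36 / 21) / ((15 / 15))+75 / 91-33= -396/13 = -30.46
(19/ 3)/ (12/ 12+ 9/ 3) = 19/12 = 1.58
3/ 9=1/3 = 0.33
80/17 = 4.71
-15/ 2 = -7.50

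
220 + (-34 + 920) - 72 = 1034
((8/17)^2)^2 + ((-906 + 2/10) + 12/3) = -376575709/417605 = -901.75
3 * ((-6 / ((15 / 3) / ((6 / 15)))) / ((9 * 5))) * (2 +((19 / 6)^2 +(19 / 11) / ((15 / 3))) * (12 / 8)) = -23179/41250 = -0.56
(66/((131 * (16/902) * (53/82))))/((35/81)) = 49426443/486010 = 101.70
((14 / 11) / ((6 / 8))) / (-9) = -56/297 = -0.19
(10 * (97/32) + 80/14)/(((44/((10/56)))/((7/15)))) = 1345/19712 = 0.07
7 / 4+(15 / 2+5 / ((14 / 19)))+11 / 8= 975/56 = 17.41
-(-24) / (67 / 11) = 264/67 = 3.94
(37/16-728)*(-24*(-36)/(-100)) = 313497/50 = 6269.94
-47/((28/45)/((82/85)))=-17343/238 = -72.87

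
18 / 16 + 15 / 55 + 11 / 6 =853/264 = 3.23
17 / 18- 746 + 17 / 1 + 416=-5617/18 = -312.06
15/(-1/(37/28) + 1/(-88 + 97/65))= -1040255/53283 = -19.52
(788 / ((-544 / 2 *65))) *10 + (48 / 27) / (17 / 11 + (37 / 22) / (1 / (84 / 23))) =-1659269/7737210 = -0.21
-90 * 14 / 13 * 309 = -389340/13 = -29949.23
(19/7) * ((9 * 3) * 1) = 513/7 = 73.29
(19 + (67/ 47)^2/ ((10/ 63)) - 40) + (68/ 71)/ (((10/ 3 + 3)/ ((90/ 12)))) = -210483267/29799410 = -7.06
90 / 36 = 5/2 = 2.50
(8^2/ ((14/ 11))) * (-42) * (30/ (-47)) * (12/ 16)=47520/47 = 1011.06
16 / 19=0.84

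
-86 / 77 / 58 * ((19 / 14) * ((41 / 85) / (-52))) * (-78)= -100491/5314540 = -0.02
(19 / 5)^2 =14.44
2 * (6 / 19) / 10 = 6/95 = 0.06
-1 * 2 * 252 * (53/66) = -4452/11 = -404.73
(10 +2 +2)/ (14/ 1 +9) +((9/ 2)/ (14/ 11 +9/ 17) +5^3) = 128.11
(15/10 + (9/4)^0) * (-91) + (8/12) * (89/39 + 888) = 85649/234 = 366.02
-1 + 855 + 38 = 892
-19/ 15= -1.27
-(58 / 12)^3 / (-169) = 24389/36504 = 0.67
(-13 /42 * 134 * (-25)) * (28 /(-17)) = -87100/51 = -1707.84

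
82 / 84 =41/42 = 0.98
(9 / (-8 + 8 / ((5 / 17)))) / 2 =15/64 = 0.23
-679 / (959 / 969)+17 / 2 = -185657/274 = -677.58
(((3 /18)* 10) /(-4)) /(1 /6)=-5/2 = -2.50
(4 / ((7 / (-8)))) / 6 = -16/21 = -0.76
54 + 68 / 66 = 1816/33 = 55.03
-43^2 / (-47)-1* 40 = -31/47 = -0.66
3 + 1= 4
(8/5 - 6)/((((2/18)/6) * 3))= -396/5 = -79.20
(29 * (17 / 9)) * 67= 33031/9 = 3670.11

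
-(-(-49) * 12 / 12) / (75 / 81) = -52.92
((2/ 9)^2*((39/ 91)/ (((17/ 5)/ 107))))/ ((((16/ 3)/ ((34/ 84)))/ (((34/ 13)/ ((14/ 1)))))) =9095/963144 = 0.01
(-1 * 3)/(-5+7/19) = 57/88 = 0.65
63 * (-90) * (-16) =90720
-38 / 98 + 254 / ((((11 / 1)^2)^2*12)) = -1662851/4304454 = -0.39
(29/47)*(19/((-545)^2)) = 551/13960175 = 0.00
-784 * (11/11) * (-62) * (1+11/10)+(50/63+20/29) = 932485118/9135 = 102078.28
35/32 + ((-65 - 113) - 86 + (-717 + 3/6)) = -979.41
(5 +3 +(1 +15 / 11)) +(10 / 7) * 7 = 224/11 = 20.36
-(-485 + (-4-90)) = 579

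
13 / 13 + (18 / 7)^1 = 25/7 = 3.57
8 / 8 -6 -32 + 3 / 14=-515/14 = -36.79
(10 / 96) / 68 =5/3264 = 0.00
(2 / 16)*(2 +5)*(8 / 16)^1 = 7/16 = 0.44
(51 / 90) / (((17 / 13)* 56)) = 13/1680 = 0.01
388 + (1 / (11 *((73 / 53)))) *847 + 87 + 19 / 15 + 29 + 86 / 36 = 3702587/6570 = 563.56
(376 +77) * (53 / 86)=279.17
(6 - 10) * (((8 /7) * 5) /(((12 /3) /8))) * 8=-365.71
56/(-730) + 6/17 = 0.28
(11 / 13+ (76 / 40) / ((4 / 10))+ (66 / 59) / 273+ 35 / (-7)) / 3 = 4297/21476 = 0.20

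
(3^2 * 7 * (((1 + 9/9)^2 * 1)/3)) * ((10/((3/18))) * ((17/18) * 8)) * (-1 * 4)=-152320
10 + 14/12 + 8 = 115/6 = 19.17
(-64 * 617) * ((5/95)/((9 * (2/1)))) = -19744/171 = -115.46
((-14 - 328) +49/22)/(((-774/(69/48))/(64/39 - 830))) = -213623425/408672 = -522.73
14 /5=2.80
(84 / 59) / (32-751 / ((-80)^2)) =537600/12038891 = 0.04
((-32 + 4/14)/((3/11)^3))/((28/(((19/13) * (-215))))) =201173995/11466 = 17545.26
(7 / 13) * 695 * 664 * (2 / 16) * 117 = 3634155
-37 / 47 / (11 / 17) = -629/517 = -1.22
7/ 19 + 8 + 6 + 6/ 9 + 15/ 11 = 10282/627 = 16.40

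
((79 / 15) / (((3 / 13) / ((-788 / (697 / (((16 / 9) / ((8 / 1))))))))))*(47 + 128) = -56649320/56457 = -1003.41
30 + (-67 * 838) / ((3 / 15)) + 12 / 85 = -23859488/85 = -280699.86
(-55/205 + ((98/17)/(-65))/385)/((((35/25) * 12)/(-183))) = 40815039/13953940 = 2.92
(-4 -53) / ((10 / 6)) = -171/5 = -34.20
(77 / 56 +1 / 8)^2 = 9/4 = 2.25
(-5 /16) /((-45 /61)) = 0.42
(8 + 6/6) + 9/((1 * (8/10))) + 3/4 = 21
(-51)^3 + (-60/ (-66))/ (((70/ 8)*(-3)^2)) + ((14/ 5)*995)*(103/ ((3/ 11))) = 637233143/693 = 919528.34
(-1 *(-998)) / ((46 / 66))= 32934/23 = 1431.91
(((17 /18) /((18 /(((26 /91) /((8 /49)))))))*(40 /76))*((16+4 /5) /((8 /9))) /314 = 833/286368 = 0.00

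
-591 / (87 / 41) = -8077/29 = -278.52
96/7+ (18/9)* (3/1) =138/7 = 19.71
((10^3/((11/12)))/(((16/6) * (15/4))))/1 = 1200/11 = 109.09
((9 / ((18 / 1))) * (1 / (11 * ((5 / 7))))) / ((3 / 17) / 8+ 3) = 476/22605 = 0.02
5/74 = 0.07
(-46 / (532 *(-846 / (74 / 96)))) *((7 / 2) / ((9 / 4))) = 851/6943968 = 0.00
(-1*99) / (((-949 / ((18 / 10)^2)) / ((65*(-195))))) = -312741/73 = -4284.12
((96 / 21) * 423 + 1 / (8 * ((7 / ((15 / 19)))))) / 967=2057487/1028888 = 2.00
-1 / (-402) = 1/402 = 0.00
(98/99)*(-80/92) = -1960/2277 = -0.86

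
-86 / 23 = -3.74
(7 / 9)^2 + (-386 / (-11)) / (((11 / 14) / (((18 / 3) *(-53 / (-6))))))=23205301/9801 = 2367.65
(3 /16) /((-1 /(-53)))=159/16 = 9.94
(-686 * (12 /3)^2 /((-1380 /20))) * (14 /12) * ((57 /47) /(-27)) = -729904/87561 = -8.34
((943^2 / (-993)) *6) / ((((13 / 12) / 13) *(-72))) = 889249/993 = 895.52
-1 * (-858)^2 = -736164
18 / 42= 3/7 = 0.43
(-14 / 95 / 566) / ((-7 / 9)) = 9/26885 = 0.00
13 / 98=0.13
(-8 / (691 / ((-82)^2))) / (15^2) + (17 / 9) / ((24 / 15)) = 346013/414600 = 0.83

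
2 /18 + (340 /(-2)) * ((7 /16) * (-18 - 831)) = 4546403/72 = 63144.49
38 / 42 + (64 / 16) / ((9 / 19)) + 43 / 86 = 1241/126 = 9.85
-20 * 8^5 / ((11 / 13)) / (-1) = 8519680/11 = 774516.36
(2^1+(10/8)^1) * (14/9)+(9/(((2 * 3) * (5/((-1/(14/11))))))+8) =16153/1260 = 12.82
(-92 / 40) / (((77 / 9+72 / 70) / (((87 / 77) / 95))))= -18009/6309710 = 0.00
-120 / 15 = -8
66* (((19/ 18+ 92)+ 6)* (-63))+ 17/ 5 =-2059348/5 = -411869.60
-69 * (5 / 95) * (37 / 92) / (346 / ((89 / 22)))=-9879/578512 = -0.02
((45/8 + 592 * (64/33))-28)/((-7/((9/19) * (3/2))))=-2674773/23408 = -114.27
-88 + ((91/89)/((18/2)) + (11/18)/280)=-4380149/49840 = -87.88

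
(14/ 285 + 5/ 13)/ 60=1607/222300 = 0.01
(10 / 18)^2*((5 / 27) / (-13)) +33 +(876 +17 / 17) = 910.00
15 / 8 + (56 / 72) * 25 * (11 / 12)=4255/216 = 19.70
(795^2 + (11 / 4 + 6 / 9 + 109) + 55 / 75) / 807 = 12642763/16140 = 783.32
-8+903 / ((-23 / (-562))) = 507302/23 = 22056.61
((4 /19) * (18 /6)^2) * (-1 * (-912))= 1728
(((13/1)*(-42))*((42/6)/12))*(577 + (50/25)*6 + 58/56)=-1503411/8 = -187926.38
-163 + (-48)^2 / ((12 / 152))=29021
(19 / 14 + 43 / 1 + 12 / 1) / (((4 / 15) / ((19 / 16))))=224865/896 = 250.97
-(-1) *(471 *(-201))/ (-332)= 94671/332 = 285.15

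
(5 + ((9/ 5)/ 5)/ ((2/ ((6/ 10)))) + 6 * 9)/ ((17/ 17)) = 14777/250 = 59.11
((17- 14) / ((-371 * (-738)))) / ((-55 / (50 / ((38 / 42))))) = -5/454157 = 0.00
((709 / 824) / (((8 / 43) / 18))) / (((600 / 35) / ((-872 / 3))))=-23261581/16480 = -1411.50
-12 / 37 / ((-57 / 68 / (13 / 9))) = 0.56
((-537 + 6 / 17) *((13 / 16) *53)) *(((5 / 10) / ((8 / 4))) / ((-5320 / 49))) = 44000229/826880 = 53.21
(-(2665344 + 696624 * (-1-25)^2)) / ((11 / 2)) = -86106030.55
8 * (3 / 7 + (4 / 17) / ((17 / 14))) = 10072/2023 = 4.98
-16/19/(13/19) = -16/13 = -1.23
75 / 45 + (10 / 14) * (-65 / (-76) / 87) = 77465/46284 = 1.67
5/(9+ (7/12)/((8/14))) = 240/481 = 0.50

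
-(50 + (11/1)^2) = -171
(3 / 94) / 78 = 1/2444 = 0.00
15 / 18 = 5/6 = 0.83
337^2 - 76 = 113493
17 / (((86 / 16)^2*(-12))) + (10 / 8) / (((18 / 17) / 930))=8119829/7396 = 1097.87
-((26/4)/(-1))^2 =-169/4 = -42.25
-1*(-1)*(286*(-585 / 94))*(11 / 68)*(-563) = 162101.19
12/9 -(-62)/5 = 13.73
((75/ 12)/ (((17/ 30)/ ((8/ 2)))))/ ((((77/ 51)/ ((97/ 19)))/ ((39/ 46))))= 4255875/33649 = 126.48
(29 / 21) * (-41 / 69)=-1189/1449 = -0.82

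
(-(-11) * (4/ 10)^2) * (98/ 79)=4312/1975 = 2.18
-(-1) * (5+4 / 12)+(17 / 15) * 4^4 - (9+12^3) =-21623/15 = -1441.53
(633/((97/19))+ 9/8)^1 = 97089/776 = 125.11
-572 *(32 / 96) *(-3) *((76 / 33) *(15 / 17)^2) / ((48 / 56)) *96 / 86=16598400/12427 = 1335.67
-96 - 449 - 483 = -1028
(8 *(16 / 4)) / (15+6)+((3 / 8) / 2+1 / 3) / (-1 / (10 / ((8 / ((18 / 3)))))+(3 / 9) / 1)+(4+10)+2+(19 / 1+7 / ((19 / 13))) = 280369/6384 = 43.92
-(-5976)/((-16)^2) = 747/32 = 23.34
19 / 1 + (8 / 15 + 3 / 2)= 631/30 = 21.03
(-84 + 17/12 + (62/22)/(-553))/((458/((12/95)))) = -1205725/52934266 = -0.02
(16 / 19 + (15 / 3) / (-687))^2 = 118744609/170380809 = 0.70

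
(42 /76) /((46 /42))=441/874 = 0.50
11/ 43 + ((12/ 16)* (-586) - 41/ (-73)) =-2754049/6278 = -438.68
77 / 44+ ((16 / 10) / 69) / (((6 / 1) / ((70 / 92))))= 33383/19044 = 1.75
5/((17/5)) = 1.47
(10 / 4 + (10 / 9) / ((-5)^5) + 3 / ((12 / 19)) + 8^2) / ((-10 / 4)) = -1603117/56250 = -28.50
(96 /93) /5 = 32/155 = 0.21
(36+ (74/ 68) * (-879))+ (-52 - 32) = -34155/34 = -1004.56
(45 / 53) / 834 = 15/14734 = 0.00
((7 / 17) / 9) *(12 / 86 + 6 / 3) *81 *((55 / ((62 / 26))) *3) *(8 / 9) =487.67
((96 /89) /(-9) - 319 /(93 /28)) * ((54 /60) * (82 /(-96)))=1631677/22072 = 73.93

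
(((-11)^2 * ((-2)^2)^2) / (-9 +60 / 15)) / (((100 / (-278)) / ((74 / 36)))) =2489212/1125 = 2212.63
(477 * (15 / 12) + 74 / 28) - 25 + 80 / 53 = 853897/1484 = 575.40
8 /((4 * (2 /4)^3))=16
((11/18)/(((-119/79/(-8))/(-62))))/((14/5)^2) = -1346950/52479 = -25.67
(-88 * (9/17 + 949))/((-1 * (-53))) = -1420496/901 = -1576.58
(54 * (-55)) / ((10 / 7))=-2079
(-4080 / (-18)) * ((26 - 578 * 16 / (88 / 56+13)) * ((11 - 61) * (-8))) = -55185777.78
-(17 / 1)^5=-1419857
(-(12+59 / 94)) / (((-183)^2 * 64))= -1187/201469824 = 0.00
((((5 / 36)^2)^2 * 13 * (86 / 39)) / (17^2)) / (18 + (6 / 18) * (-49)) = 5375/242704512 = 0.00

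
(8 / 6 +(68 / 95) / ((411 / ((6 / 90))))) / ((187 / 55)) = 780968/1991295 = 0.39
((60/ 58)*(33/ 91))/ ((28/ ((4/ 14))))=495/129311 = 0.00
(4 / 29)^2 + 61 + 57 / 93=1606806/26071 = 61.63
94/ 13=7.23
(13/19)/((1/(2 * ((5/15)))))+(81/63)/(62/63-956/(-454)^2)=320582659/181245237 = 1.77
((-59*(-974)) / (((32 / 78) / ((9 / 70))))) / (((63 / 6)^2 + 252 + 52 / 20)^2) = 0.14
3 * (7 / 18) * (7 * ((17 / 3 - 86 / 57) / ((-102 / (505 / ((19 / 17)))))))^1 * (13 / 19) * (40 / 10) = -25413115/61731 = -411.68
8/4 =2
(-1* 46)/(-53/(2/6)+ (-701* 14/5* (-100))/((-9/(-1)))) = -414/194849 = 0.00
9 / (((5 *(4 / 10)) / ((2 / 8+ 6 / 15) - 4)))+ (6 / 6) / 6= -1789/120 = -14.91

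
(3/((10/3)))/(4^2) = 9/160 = 0.06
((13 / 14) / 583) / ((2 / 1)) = 13/16324 = 0.00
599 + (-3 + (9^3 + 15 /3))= 1330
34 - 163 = -129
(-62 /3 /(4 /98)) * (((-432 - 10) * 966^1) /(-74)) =-2921488.59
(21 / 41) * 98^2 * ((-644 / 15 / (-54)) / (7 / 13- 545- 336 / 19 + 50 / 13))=-190961134/27259875 = -7.01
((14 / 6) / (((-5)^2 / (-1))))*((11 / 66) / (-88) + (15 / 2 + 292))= -221389/7920 = -27.95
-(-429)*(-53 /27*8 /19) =-60632/171 = -354.57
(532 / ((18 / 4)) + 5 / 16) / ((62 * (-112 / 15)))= -85345/333312 = -0.26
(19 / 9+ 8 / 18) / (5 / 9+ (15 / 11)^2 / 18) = 5566/1435 = 3.88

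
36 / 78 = 6/13 = 0.46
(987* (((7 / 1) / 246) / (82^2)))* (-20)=-11515/137842 = -0.08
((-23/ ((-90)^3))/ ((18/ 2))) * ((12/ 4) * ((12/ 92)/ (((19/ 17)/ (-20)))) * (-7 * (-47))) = -5593/692550 = -0.01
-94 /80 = -47/40 = -1.18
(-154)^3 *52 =-189917728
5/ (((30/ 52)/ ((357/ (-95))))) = -32.57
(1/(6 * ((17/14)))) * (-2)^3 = -1.10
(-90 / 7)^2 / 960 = 135/784 = 0.17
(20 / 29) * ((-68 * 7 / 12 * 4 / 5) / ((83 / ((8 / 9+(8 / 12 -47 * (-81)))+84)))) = -66702832/64989 = -1026.37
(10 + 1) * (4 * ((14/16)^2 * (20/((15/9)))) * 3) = 4851/4 = 1212.75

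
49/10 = 4.90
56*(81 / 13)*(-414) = -1877904/13 = -144454.15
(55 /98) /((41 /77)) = 605/574 = 1.05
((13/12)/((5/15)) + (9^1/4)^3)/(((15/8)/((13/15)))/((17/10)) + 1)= 207077/32144 = 6.44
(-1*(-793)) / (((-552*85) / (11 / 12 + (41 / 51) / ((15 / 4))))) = -2744573/143575200 = -0.02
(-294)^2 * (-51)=-4408236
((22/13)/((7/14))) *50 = 2200/13 = 169.23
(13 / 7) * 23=42.71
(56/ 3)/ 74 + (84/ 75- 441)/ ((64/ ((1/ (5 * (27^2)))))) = 54025111/215784000 = 0.25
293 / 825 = 0.36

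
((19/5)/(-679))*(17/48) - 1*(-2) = 325597/162960 = 2.00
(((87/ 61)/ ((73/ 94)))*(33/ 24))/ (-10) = -44979/178120 = -0.25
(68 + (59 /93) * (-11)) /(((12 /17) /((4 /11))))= 31.44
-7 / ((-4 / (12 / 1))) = 21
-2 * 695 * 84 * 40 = -4670400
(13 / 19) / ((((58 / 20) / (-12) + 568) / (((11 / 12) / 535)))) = 286/138510323 = 0.00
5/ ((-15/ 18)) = -6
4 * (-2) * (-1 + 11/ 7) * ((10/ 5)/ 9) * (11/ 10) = -352/315 = -1.12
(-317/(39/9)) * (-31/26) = 29481/338 = 87.22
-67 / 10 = -6.70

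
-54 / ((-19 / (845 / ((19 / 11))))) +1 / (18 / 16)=4520258/3249 = 1391.28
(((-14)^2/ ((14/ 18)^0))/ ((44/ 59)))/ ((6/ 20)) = 28910/33 = 876.06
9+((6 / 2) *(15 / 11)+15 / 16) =2469/176 = 14.03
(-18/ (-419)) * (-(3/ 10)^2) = -81/20950 = 0.00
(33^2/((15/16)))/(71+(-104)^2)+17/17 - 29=-506124/18145 = -27.89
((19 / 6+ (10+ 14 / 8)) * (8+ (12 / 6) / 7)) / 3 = 41.20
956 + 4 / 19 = 18168/19 = 956.21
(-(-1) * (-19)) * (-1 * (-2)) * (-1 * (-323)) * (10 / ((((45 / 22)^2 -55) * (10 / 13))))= 77228008/24595 = 3139.99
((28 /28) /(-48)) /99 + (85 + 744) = 3939407/4752 = 829.00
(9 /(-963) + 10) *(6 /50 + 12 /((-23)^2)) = 1.43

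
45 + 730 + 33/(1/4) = 907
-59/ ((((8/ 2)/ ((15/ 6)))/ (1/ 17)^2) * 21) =-295/48552 = -0.01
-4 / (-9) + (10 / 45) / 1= 2/3 = 0.67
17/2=8.50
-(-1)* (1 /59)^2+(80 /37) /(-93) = -0.02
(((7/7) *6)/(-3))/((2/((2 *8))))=-16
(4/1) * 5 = 20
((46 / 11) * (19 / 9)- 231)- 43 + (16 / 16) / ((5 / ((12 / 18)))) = -131194/495 = -265.04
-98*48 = -4704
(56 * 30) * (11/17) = 18480/17 = 1087.06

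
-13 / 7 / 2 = -0.93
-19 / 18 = -1.06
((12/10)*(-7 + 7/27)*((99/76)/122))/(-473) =91/498370 = 0.00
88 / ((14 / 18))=792/7 = 113.14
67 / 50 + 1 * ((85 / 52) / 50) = 3569/2600 = 1.37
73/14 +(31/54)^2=113161/20412 = 5.54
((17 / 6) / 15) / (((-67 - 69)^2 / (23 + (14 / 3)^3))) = 673/528768 = 0.00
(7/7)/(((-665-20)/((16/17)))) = -16/11645 = 0.00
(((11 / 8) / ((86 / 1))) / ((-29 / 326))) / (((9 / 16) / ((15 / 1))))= -17930/3741 = -4.79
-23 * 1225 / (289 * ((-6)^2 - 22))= -4025/578 = -6.96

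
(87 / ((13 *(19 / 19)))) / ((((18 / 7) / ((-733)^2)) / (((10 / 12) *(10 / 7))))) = 389534525/234 = 1664677.46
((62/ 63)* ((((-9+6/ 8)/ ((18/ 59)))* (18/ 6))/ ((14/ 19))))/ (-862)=382261/3041136 = 0.13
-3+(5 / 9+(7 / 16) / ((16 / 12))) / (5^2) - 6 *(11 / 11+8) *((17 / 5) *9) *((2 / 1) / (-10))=4716221/14400 = 327.52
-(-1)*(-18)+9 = -9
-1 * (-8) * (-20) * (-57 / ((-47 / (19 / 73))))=-173280/3431 = -50.50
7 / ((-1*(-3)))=7/3 = 2.33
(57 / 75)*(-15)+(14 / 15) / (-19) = -3263/285 = -11.45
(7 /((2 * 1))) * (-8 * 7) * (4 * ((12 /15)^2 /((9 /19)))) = -238336/225 = -1059.27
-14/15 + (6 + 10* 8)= 1276/15 = 85.07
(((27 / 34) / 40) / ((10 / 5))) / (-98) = -27/266560 = 0.00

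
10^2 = 100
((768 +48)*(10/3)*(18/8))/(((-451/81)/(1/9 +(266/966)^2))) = -205.47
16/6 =8/3 = 2.67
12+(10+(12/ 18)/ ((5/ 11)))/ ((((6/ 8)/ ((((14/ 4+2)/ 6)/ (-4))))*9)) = 14107/1215 = 11.61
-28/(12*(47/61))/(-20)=427/2820 = 0.15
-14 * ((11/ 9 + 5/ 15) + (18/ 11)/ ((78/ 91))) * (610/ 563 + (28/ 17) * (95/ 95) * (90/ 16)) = -475602085/947529 = -501.94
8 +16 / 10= 48/5 = 9.60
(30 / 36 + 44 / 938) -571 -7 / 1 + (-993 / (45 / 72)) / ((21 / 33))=-6178349/2010 = -3073.81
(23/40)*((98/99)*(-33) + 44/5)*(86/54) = -177031/8100 = -21.86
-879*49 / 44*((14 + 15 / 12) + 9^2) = -1507485/16 = -94217.81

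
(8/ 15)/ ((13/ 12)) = 32/65 = 0.49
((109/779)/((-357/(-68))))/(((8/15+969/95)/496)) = 1081280/877933 = 1.23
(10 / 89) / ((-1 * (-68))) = 5/3026 = 0.00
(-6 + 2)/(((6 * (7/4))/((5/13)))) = -40/273 = -0.15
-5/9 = -0.56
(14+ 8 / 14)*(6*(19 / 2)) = 5814/7 = 830.57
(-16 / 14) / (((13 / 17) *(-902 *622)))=34/12763751 = 0.00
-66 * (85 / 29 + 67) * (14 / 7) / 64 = -16731/116 = -144.23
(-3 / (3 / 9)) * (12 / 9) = -12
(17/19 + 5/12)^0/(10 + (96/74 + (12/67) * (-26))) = 0.15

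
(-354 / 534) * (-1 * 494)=29146/89 = 327.48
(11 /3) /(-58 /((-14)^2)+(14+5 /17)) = 18326/69963 = 0.26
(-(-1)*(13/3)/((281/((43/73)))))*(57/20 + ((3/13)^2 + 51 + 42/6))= 8851679/16000140 = 0.55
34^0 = 1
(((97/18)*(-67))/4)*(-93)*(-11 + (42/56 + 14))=31479.53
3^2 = 9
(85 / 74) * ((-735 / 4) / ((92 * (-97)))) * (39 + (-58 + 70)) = 3186225/2641504 = 1.21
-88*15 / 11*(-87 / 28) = 2610/7 = 372.86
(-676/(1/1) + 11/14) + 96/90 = -141571/210 = -674.15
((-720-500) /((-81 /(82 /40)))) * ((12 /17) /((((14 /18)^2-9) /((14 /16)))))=-52521/23120 = -2.27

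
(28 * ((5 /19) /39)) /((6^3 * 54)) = 35/2160756 = 0.00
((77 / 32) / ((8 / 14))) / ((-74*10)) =-539/94720 = -0.01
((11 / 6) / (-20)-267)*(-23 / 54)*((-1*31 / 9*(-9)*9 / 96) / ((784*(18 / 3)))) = 22852363/325140480 = 0.07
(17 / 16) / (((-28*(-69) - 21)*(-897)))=-17/27426672 = 0.00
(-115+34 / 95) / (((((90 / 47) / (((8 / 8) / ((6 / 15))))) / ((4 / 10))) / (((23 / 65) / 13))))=-11773171/7224750 = -1.63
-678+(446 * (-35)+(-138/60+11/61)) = -9936973/610 = -16290.12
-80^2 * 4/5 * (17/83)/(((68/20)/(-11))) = 281600/83 = 3392.77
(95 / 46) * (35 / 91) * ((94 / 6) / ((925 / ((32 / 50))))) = 7144/829725 = 0.01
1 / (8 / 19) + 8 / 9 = 235/72 = 3.26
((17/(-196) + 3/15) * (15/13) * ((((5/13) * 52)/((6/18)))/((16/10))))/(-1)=-24975/5096 = -4.90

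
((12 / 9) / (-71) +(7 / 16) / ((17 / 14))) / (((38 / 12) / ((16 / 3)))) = 39572/68799 = 0.58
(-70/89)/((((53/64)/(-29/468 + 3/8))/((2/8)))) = -0.07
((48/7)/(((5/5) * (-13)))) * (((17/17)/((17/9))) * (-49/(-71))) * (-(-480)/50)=-145152/78455 = -1.85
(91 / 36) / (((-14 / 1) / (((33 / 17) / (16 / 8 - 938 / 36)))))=429/29444 = 0.01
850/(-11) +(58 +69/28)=-5177/308 = -16.81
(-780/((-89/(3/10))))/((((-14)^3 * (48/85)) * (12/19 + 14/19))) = -4845/3907456 = 0.00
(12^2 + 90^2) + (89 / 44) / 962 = 8244.00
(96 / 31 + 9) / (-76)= -375/2356 = -0.16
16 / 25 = 0.64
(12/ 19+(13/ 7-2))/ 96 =65/12768 = 0.01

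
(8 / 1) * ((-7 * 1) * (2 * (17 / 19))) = -1904/19 = -100.21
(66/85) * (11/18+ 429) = 85063/255 = 333.58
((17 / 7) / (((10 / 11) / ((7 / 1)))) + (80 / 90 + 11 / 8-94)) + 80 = 2507/360 = 6.96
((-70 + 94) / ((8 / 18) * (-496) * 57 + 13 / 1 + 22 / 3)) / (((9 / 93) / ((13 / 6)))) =-124/2895 = -0.04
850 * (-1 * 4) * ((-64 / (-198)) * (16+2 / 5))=-1784320/99 = -18023.43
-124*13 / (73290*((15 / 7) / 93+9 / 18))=-49972/1188345 = -0.04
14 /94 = 7/47 = 0.15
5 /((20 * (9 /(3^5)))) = 27/4 = 6.75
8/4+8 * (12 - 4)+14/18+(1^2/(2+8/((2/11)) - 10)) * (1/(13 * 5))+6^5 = 6117367/780 = 7842.78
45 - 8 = 37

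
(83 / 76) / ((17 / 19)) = 83/68 = 1.22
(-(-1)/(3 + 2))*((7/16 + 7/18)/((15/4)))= 119/2700 = 0.04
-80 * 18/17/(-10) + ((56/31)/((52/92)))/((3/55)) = 1378376/20553 = 67.06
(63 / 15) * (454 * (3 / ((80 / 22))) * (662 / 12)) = 17356647/200 = 86783.24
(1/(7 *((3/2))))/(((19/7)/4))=8/57 = 0.14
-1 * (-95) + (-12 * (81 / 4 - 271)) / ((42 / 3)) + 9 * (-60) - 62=-4089/14 = -292.07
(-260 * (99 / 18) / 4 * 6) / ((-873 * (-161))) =-715/46851 = -0.02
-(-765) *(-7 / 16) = -5355/16 = -334.69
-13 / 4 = -3.25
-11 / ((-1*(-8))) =-11/8 = -1.38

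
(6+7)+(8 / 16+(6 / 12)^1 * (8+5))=20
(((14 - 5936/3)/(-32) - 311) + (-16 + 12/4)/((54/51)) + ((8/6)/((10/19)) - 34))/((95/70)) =-1478477/6840 = -216.15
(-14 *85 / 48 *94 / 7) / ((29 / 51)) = -585.47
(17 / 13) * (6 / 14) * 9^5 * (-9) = -27103491/91 = -297840.56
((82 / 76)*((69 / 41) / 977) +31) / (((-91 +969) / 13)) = 14962675/32596628 = 0.46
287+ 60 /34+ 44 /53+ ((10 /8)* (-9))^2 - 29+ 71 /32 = 11226493/28832 = 389.38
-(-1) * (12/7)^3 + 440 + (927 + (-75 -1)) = 444541/343 = 1296.04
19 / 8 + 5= 59/8 = 7.38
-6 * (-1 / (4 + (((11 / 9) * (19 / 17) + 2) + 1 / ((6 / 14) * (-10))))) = 9180/10913 = 0.84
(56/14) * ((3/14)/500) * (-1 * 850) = -51/35 = -1.46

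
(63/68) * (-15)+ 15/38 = -17445/1292 = -13.50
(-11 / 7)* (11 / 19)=-0.91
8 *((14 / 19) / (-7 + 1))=-56/57 = -0.98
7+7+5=19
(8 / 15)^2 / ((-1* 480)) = -2/3375 = 0.00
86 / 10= 43/5 = 8.60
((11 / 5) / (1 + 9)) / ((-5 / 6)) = -33/125 = -0.26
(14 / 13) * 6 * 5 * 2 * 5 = 4200/13 = 323.08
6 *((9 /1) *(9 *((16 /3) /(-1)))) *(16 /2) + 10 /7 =-145142/7 = -20734.57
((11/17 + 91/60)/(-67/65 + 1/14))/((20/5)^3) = -200837/5698944 = -0.04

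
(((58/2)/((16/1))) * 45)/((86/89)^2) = 10336905/118336 = 87.35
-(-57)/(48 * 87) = 19/1392 = 0.01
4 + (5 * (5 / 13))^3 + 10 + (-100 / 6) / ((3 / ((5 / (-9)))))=4306273/177957 = 24.20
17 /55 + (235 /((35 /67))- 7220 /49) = 816098/2695 = 302.82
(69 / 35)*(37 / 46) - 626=-43709/70 = -624.41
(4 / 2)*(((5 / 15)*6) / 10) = 2/5 = 0.40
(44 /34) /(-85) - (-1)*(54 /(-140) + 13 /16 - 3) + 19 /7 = 20367/161840 = 0.13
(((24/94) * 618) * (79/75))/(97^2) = 195288/11055575 = 0.02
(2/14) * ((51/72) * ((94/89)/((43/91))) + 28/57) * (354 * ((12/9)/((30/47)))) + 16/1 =51293971/218139 = 235.14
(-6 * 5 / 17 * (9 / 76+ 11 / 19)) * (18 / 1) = -7155/323 = -22.15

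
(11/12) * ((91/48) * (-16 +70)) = 3003/32 = 93.84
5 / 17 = 0.29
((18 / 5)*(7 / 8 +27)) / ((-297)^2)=223/196020 = 0.00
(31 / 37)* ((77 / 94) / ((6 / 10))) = 11935/10434 = 1.14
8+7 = 15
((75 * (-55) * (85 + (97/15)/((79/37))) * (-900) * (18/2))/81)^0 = 1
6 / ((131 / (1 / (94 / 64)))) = 192/6157 = 0.03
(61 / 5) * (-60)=-732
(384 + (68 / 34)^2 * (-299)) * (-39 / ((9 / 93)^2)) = 10144316/3 = 3381438.67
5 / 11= 0.45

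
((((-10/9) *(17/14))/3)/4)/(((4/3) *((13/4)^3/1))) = -340/138411 = 0.00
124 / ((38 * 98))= 31/931 = 0.03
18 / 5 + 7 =53/5 = 10.60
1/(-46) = -1/46 = -0.02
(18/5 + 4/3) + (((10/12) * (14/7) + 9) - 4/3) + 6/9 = 224/15 = 14.93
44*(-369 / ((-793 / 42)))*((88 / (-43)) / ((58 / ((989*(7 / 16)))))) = -301916538/22997 = -13128.52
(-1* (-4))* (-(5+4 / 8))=-22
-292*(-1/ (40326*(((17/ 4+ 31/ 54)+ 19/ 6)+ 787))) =5256/577058339 = 0.00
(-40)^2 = 1600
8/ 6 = 4/3 = 1.33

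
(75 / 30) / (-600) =-1/240 = 0.00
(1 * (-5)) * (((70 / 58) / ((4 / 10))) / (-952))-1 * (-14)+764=6136989/7888 = 778.02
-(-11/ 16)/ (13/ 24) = 33/26 = 1.27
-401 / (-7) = 401/7 = 57.29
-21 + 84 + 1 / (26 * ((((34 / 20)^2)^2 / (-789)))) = 64458699/1085773 = 59.37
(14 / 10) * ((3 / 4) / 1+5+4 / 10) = 861/100 = 8.61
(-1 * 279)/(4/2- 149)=93/49 = 1.90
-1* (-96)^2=-9216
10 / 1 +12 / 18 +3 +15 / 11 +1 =529/33 = 16.03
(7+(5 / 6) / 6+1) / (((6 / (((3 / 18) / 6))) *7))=293/54432 = 0.01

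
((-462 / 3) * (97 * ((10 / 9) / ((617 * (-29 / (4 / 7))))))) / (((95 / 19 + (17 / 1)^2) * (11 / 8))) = 31040/23672439 = 0.00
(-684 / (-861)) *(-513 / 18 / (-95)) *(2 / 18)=38/1435 = 0.03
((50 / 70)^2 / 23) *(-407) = -10175/1127 = -9.03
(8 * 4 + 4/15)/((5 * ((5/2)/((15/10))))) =484/125 = 3.87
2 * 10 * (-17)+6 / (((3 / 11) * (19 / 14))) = -323.79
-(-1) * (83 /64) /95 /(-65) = -83/395200 = 0.00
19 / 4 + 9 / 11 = 245/44 = 5.57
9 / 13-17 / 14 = -95/182 = -0.52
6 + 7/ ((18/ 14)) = 103/9 = 11.44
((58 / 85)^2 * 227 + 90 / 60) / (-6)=-1548931/86700 = -17.87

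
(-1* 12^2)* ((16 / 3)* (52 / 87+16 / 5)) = -422912/145 = -2916.63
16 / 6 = 8/3 = 2.67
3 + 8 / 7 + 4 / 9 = 289/63 = 4.59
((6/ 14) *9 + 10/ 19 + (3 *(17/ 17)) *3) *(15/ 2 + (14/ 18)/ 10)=121396/1197 = 101.42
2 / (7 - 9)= -1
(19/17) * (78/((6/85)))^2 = 1364675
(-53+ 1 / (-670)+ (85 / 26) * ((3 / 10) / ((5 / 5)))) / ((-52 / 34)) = 15405417/452920 = 34.01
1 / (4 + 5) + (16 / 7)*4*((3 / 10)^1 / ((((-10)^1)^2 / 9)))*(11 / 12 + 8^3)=199597/1575 = 126.73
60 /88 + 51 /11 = 117/22 = 5.32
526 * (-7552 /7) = -3972352/7 = -567478.86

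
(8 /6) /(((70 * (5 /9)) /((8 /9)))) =16/525 = 0.03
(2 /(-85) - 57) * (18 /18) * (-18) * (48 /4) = 1046952/85 = 12317.08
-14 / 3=-4.67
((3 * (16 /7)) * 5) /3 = 80/7 = 11.43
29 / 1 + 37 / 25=762/25 = 30.48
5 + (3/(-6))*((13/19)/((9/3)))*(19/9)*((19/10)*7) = 971/540 = 1.80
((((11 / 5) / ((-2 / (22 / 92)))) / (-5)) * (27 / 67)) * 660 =107811/7705 = 13.99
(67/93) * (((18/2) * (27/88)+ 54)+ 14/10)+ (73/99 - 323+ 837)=68332951/122760 = 556.64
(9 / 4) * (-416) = -936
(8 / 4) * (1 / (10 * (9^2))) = 1/405 = 0.00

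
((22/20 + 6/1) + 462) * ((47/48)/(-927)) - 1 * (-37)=16243043/444960 = 36.50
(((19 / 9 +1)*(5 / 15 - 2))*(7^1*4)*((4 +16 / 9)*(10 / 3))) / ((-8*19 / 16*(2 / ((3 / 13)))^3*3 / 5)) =196000/260091 = 0.75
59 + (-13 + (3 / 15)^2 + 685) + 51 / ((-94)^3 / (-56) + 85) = 636117431/870150 = 731.04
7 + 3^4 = 88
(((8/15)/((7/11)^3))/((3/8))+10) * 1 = 239534/15435 = 15.52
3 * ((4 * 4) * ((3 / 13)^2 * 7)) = 3024/169 = 17.89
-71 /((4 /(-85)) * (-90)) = -1207/72 = -16.76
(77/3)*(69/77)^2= 1587/77 = 20.61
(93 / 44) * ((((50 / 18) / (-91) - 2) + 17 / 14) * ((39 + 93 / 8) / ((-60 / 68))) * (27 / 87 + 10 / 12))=60092229/530816 = 113.21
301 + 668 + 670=1639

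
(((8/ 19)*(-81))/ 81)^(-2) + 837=53929/64 = 842.64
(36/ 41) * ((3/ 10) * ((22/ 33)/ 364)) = 9/18655 = 0.00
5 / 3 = 1.67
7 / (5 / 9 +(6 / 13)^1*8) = 1.65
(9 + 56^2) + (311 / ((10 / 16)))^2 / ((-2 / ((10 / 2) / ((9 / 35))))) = -21637199/9 = -2404133.22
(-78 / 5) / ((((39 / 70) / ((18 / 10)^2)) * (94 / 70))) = -15876/235 = -67.56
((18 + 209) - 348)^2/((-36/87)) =-424589/12 = -35382.42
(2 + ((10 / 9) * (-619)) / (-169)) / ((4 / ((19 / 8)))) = 10963/3042 = 3.60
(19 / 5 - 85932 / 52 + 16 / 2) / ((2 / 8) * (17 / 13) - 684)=426592/177755 = 2.40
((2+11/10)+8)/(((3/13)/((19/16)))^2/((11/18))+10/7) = 521443923/70012940 = 7.45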